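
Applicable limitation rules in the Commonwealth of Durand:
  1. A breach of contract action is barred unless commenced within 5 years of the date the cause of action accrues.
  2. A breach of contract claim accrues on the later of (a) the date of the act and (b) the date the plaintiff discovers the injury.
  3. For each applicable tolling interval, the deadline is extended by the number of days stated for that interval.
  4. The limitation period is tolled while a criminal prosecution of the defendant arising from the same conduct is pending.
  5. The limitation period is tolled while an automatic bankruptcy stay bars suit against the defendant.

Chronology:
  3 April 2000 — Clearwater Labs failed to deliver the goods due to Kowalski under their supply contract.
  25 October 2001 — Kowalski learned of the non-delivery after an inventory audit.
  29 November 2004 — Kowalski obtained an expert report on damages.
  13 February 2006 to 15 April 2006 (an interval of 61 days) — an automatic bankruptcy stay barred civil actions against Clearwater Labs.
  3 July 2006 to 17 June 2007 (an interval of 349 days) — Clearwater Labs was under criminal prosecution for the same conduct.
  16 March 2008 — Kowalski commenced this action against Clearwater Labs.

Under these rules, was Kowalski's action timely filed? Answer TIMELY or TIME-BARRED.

TIME-BARRED

The claim accrued on 25 October 2001 — the later of the 3 April 2000 act and the 25 October 2001 discovery.
The untolled deadline — 5 years after 25 October 2001 — is 25 October 2006.
The automatic bankruptcy stay from 13 February 2006 to 15 April 2006 tolled the period for 61 days, extending the deadline to 25 December 2006.
The period was tolled for 349 days by the pending criminal prosecution (3 July 2006 to 17 June 2007), pushing the deadline to 9 December 2007.
The other events in the timeline have no effect on the limitation period under the stated rules.
The 16 March 2008 filing falls after the 9 December 2007 deadline; the claim is time-barred.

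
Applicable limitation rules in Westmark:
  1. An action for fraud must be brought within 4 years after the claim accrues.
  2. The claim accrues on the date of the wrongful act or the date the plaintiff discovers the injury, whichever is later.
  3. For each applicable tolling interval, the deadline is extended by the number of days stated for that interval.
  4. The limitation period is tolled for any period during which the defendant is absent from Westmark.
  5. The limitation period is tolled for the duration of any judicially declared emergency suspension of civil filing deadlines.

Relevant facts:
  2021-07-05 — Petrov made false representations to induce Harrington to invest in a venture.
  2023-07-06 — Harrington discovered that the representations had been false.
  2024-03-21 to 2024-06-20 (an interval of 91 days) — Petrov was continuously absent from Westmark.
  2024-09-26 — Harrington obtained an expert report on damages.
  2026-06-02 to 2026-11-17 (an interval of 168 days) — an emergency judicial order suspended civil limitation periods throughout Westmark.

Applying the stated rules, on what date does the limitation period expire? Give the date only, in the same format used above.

Taking the later of the act (2021-07-05) and discovery (2023-07-06), the claim accrued on 2023-07-06.
4 years from 2023-07-06 is 2027-07-06.
Because the defendant's absence from the jurisdiction ran from 2024-03-21 to 2024-06-20, the deadline is extended by 91 days to 2027-10-05.
The period was tolled for 168 days by the emergency suspension of filing deadlines (2026-06-02 to 2026-11-17), pushing the deadline to 2028-03-21.
Nothing else in the chronology tolls or restarts the period.

2028-03-21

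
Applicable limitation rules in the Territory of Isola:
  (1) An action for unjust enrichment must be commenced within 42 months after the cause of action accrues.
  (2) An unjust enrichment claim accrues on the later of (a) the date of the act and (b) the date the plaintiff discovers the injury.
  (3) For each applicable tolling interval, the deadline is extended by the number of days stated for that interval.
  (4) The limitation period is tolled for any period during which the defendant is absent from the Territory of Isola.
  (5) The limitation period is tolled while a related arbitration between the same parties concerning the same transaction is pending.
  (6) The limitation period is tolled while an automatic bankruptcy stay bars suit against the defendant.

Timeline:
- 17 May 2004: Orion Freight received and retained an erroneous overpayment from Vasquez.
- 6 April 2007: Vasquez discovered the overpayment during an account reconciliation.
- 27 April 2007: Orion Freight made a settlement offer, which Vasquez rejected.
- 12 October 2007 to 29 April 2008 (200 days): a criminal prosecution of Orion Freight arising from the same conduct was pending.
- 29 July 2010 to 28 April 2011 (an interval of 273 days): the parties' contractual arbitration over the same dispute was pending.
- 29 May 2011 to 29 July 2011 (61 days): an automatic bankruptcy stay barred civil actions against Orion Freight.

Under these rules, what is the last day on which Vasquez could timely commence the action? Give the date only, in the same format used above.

5 September 2011

The claim accrued on 6 April 2007 — the later of the 17 May 2004 act and the 6 April 2007 discovery.
Adding the 42 months base period to 6 April 2007 gives a deadline of 6 October 2010, before any tolling.
The pending related arbitration from 29 July 2010 to 28 April 2011 tolled the period for 273 days, extending the deadline to 6 July 2011.
The automatic bankruptcy stay from 29 May 2011 to 29 July 2011 tolled the period for 61 days, extending the deadline to 5 September 2011.
The pending criminal prosecution from 12 October 2007 to 29 April 2008 does not toll the period, because no stated rule makes a criminal prosecution a tolling event.
The other events in the timeline have no effect on the limitation period under the stated rules.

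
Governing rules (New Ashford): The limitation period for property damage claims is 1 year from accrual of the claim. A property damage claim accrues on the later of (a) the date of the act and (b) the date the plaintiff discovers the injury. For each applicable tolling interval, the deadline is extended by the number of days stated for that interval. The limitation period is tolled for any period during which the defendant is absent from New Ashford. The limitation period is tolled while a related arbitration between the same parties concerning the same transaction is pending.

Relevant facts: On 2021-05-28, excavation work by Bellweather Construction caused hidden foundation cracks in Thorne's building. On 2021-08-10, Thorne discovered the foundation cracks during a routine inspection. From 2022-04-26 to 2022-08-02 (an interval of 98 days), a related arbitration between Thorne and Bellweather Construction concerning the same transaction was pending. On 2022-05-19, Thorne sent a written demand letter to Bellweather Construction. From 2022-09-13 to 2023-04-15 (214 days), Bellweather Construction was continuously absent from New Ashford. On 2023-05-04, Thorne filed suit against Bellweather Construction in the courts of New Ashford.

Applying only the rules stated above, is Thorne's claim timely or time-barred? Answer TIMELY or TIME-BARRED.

Because discovery on 2021-08-10 post-dates the 2021-05-28 act, accrual under the later-of rule falls on 2021-08-10.
The untolled deadline — 1 year after 2021-08-10 — is 2022-08-10.
The pending related arbitration from 2022-04-26 to 2022-08-02 tolled the period for 98 days, extending the deadline to 2022-11-16.
Because the defendant's absence from the jurisdiction ran from 2022-09-13 to 2023-04-15, the deadline is extended by 214 days to 2023-06-18.
The other events in the timeline have no effect on the limitation period under the stated rules.
The 2023-05-04 filing precedes the 2023-06-18 deadline; the claim is timely.

TIMELY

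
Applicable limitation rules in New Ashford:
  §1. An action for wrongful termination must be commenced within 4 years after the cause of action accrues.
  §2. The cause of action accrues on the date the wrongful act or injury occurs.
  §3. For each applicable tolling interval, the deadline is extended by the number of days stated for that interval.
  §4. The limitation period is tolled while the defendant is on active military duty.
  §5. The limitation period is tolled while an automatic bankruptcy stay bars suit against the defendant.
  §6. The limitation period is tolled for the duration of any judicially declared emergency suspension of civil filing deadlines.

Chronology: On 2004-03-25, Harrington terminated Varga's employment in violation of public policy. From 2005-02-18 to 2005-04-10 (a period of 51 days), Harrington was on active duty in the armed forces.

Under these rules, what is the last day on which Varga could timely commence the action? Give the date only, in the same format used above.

2008-05-15

The claim accrued on 2004-03-25, when the wrongful act occurred.
4 years from 2004-03-25 is 2008-03-25.
The defendant's active military service from 2005-02-18 to 2005-04-10 tolled the period for 51 days, extending the deadline to 2008-05-15.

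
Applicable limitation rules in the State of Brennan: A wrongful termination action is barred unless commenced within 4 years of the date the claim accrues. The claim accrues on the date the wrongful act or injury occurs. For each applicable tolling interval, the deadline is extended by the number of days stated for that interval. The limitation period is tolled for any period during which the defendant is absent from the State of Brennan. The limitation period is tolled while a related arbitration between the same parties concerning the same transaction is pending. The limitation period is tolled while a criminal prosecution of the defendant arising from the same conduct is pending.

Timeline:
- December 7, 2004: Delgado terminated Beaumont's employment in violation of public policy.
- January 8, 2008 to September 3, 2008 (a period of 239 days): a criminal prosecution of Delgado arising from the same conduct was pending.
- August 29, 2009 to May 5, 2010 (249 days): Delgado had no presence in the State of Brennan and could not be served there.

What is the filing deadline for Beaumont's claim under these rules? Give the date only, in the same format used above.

The limitation period began to run on December 7, 2004.
4 years from December 7, 2004 is December 7, 2008.
The pending criminal prosecution from January 8, 2008 to September 3, 2008 tolled the period for 239 days, extending the deadline to August 3, 2009.
The defendant's absence from the jurisdiction starting August 29, 2009 came too late — the period had run on August 3, 2009 — and so does not extend the deadline.

August 3, 2009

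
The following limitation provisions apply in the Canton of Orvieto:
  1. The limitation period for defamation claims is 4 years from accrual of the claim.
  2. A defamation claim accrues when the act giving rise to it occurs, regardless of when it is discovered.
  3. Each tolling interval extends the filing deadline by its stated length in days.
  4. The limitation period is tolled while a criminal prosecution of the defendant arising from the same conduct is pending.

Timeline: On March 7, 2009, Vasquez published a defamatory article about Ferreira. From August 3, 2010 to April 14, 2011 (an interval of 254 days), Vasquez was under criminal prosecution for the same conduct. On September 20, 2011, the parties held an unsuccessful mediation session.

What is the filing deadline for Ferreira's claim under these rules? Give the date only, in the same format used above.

November 16, 2013

The limitation period began to run on March 7, 2009.
The untolled deadline — 4 years after March 7, 2009 — is March 7, 2013.
The pending criminal prosecution from August 3, 2010 to April 14, 2011 tolled the period for 254 days, extending the deadline to November 16, 2013.
The other events in the timeline have no effect on the limitation period under the stated rules.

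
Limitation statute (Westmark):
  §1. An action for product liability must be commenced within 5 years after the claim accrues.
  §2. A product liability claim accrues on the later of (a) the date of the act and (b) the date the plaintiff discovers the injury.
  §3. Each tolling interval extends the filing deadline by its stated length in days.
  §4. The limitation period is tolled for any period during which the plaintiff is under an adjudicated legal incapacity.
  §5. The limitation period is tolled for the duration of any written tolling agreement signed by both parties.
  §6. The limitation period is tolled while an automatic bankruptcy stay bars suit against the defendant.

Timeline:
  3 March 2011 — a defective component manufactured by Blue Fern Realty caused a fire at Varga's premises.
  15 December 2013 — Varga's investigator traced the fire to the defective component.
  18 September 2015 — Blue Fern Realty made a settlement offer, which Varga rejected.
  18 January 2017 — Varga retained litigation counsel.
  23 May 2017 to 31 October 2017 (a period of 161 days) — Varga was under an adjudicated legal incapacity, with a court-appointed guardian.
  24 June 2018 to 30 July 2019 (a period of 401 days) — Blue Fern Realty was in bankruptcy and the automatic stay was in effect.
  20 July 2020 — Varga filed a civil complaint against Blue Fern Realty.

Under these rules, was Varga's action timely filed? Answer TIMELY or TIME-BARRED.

TIME-BARRED

Taking the later of the act (3 March 2011) and discovery (15 December 2013), the claim accrued on 15 December 2013.
Adding the 5 years base period to 15 December 2013 gives a deadline of 15 December 2018, before any tolling.
The plaintiff's legal incapacity from 23 May 2017 to 31 October 2017 tolled the period for 161 days, extending the deadline to 25 May 2019.
The period was tolled for 401 days by the automatic bankruptcy stay (24 June 2018 to 30 July 2019), pushing the deadline to 29 June 2020.
Nothing else in the chronology tolls or restarts the period.
Varga filed on 20 July 2020, after the 29 June 2020 deadline, so the action is time-barred.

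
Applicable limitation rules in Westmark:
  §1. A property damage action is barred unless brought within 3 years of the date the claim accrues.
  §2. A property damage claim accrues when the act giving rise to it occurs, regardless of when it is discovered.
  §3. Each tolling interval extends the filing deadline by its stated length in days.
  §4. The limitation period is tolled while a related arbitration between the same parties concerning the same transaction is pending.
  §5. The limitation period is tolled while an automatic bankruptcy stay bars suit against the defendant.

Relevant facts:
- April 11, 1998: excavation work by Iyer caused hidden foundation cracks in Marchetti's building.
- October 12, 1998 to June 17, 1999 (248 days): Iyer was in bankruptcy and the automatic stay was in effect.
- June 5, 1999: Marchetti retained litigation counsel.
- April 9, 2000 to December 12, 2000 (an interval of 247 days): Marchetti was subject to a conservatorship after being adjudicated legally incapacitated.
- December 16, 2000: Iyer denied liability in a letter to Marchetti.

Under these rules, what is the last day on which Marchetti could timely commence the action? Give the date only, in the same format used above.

The limitation period began to run on April 11, 1998.
Adding the 3 years base period to April 11, 1998 gives a deadline of April 11, 2001, before any tolling.
The automatic bankruptcy stay from October 12, 1998 to June 17, 1999 tolled the period for 248 days, extending the deadline to December 15, 2001.
No stated provision tolls the period for the plaintiff's incapacity, so the interval from April 9, 2000 to December 12, 2000 has no effect on the deadline.
None of the other events listed affects the running of the period under the stated rules.

December 15, 2001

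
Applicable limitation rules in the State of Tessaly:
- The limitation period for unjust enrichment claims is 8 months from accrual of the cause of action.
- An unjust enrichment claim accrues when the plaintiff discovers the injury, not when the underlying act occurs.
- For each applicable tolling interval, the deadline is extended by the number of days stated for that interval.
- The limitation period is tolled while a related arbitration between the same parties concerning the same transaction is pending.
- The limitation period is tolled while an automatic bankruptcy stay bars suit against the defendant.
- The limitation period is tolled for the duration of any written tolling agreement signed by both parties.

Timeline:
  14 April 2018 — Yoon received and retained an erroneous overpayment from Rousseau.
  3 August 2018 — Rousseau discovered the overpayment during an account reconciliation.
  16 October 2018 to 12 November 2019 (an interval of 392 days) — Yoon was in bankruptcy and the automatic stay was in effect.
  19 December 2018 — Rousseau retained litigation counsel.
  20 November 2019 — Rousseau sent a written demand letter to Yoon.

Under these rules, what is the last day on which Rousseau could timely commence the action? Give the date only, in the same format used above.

Accrual is tied to discovery, so the period began on 3 August 2018 rather than on 14 April 2018 when the act occurred.
8 months from 3 August 2018 is 3 April 2019.
The automatic bankruptcy stay from 16 October 2018 to 12 November 2019 tolled the period for 392 days, extending the deadline to 29 April 2020.
The other events in the timeline have no effect on the limitation period under the stated rules.

29 April 2020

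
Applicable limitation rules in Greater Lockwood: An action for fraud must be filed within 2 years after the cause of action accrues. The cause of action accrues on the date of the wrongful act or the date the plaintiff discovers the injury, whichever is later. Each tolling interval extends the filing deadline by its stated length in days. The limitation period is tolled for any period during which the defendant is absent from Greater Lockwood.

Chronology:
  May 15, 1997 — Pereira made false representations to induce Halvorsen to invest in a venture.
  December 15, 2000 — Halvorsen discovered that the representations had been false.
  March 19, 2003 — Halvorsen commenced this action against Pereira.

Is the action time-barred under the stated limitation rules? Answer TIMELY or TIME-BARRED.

TIME-BARRED

Because discovery on December 15, 2000 post-dates the May 15, 1997 act, accrual under the later-of rule falls on December 15, 2000.
The untolled deadline — 2 years after December 15, 2000 — is December 15, 2002.
Halvorsen filed on March 19, 2003, after the December 15, 2002 deadline, so the action is time-barred.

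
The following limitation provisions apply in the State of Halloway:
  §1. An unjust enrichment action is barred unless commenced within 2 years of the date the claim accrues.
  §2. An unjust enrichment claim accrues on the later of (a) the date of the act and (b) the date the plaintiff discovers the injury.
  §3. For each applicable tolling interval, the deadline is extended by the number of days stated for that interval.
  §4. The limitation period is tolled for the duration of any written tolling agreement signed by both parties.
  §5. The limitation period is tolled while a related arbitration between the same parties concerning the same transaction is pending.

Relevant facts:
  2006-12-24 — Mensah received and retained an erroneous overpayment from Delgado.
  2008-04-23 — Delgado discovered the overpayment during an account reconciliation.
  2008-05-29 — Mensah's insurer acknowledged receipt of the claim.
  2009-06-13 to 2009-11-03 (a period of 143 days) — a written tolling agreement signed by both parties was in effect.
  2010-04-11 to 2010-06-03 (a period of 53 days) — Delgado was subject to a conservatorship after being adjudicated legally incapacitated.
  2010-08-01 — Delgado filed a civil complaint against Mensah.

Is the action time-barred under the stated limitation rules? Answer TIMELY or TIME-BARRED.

Taking the later of the act (2006-12-24) and discovery (2008-04-23), the claim accrued on 2008-04-23.
The untolled deadline — 2 years after 2008-04-23 — is 2010-04-23.
The written tolling agreement from 2009-06-13 to 2009-11-03 tolled the period for 143 days, extending the deadline to 2010-09-13.
No stated provision tolls the period for the plaintiff's incapacity, so the interval from 2010-04-11 to 2010-06-03 has no effect on the deadline.
None of the other events listed affects the running of the period under the stated rules.
Delgado filed on 2010-08-01, before the 2010-09-13 deadline, so the action is timely.

TIMELY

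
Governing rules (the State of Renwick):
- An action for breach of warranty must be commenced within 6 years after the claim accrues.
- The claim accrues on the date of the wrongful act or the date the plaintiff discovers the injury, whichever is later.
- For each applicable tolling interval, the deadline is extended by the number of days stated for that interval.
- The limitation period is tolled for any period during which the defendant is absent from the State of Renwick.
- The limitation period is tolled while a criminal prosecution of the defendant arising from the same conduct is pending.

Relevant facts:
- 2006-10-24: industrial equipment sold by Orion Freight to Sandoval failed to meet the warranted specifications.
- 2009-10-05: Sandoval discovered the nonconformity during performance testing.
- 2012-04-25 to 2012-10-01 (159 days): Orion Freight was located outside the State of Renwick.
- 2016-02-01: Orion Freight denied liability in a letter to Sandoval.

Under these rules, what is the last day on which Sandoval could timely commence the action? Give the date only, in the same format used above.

2016-03-12

The claim accrued on 2009-10-05 — the later of the 2006-10-24 act and the 2009-10-05 discovery.
The untolled deadline — 6 years after 2009-10-05 — is 2015-10-05.
Because the defendant's absence from the jurisdiction ran from 2012-04-25 to 2012-10-01, the deadline is extended by 159 days to 2016-03-12.
None of the other events listed affects the running of the period under the stated rules.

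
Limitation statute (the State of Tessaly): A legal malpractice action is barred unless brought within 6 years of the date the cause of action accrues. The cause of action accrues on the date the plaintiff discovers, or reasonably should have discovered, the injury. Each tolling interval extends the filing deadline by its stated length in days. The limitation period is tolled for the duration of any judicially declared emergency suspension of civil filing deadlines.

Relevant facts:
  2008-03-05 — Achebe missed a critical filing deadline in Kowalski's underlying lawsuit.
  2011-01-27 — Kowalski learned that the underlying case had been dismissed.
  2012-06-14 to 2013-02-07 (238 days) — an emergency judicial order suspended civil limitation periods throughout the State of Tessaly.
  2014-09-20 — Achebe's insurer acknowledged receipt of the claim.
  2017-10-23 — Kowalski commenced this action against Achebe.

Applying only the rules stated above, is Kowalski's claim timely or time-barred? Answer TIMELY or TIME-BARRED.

TIME-BARRED

Accrual is tied to discovery, so the period began on 2011-01-27 rather than on 2008-03-05 when the act occurred.
The untolled deadline — 6 years after 2011-01-27 — is 2017-01-27.
Because the emergency suspension of filing deadlines ran from 2012-06-14 to 2013-02-07, the deadline is extended by 238 days to 2017-09-22.
Nothing else in the chronology tolls or restarts the period.
Filing on 2017-10-23 missed the 2017-09-22 deadline — the action is time-barred.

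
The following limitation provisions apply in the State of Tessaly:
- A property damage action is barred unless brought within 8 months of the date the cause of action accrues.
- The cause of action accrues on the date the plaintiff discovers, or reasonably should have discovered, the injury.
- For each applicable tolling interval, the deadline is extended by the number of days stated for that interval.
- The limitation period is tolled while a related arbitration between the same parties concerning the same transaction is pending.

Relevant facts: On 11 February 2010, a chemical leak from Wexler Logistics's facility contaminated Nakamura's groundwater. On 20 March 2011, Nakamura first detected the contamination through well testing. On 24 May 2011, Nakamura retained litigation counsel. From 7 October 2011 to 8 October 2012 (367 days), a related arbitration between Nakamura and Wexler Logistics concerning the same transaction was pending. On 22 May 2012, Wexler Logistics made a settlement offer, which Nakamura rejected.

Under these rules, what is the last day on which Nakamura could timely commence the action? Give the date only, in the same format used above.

21 November 2012

The claim did not accrue until Nakamura discovered the injury on 20 March 2011; the 11 February 2010 act date does not start the clock under the stated rule.
8 months from 20 March 2011 is 20 November 2011.
The period was tolled for 367 days by the pending related arbitration (7 October 2011 to 8 October 2012), pushing the deadline to 21 November 2012.
Nothing else in the chronology tolls or restarts the period.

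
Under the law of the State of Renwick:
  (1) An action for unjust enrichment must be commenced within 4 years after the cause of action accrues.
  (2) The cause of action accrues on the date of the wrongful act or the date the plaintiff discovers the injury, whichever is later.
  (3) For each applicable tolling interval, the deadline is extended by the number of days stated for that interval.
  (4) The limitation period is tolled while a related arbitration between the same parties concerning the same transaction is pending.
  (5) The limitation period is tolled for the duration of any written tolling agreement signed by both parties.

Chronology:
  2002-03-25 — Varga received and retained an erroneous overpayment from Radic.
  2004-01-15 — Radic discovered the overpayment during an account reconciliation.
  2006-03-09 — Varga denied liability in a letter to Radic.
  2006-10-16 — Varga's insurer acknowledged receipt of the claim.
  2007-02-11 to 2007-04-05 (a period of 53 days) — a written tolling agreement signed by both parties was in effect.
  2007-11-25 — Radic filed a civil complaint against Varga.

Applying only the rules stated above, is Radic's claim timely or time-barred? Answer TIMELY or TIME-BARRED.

The claim accrued on 2004-01-15 — the later of the 2002-03-25 act and the 2004-01-15 discovery.
The untolled deadline — 4 years after 2004-01-15 — is 2008-01-15.
Because the written tolling agreement ran from 2007-02-11 to 2007-04-05, the deadline is extended by 53 days to 2008-03-08.
Nothing else in the chronology tolls or restarts the period.
The 2007-11-25 filing precedes the 2008-03-08 deadline; the claim is timely.

TIMELY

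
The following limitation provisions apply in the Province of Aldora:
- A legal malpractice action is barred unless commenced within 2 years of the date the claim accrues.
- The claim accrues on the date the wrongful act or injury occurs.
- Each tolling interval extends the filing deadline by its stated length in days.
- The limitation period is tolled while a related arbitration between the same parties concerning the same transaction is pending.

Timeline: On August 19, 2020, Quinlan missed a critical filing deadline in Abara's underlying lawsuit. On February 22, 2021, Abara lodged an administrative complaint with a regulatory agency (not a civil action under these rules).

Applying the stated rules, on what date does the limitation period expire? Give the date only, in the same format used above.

The claim accrued on August 19, 2020, when the wrongful act occurred.
2 years from August 19, 2020 is August 19, 2022.
None of the other events listed affects the running of the period under the stated rules.

August 19, 2022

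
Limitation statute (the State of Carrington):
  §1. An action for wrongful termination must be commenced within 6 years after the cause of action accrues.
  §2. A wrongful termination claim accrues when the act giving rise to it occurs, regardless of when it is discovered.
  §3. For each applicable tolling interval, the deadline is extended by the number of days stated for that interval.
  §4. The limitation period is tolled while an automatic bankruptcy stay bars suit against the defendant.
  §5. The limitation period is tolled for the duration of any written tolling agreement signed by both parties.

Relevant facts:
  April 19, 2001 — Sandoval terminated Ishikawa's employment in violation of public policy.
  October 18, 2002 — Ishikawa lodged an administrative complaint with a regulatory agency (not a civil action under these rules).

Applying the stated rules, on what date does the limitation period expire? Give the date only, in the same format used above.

The limitation period began to run on April 19, 2001.
6 years from April 19, 2001 is April 19, 2007.
The other events in the timeline have no effect on the limitation period under the stated rules.

April 19, 2007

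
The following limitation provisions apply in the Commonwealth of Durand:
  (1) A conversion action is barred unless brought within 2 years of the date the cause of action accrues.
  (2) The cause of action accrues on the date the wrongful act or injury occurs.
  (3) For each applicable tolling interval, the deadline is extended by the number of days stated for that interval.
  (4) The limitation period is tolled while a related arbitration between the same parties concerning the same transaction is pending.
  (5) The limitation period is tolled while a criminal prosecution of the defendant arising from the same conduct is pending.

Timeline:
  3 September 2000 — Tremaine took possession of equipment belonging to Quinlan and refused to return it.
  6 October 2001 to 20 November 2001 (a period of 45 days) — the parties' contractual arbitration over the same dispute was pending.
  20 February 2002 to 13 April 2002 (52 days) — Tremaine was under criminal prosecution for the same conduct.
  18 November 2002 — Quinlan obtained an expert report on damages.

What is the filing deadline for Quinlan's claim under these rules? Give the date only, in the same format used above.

The limitation period began to run on 3 September 2000.
The untolled deadline — 2 years after 3 September 2000 — is 3 September 2002.
The period was tolled for 45 days by the pending related arbitration (6 October 2001 to 20 November 2001), pushing the deadline to 18 October 2002.
Because the pending criminal prosecution ran from 20 February 2002 to 13 April 2002, the deadline is extended by 52 days to 9 December 2002.
Nothing else in the chronology tolls or restarts the period.

9 December 2002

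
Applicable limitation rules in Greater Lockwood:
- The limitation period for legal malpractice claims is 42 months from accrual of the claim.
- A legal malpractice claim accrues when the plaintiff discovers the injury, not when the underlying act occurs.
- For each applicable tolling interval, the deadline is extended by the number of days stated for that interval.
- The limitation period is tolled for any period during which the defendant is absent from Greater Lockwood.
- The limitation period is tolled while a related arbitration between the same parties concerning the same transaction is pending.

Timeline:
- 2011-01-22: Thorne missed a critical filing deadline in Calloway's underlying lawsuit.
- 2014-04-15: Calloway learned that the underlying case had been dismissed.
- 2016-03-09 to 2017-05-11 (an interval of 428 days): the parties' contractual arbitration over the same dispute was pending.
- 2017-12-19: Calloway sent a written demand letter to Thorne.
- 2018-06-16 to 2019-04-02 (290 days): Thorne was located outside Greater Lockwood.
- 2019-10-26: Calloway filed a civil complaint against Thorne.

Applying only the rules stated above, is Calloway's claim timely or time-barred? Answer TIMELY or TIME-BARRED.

The claim did not accrue until Calloway discovered the injury on 2014-04-15; the 2011-01-22 act date does not start the clock under the stated rule.
42 months from 2014-04-15 is 2017-10-15.
The period was tolled for 428 days by the pending related arbitration (2016-03-09 to 2017-05-11), pushing the deadline to 2018-12-17.
The period was tolled for 290 days by the defendant's absence from the jurisdiction (2018-06-16 to 2019-04-02), pushing the deadline to 2019-10-03.
Nothing else in the chronology tolls or restarts the period.
The 2019-10-26 filing falls after the 2019-10-03 deadline; the claim is time-barred.

TIME-BARRED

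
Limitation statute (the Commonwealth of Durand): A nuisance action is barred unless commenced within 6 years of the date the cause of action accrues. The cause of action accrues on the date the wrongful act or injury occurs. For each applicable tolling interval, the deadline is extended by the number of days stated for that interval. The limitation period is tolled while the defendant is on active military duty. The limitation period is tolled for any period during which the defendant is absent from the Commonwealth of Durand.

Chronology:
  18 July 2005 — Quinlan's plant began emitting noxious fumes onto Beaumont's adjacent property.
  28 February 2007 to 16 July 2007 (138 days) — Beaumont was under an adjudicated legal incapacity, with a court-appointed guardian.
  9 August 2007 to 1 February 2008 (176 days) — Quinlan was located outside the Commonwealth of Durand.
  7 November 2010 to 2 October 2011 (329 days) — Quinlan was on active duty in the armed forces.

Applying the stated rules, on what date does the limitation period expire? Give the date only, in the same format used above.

4 December 2012

The cause of action accrued on 18 July 2005, the date of the act.
The untolled deadline — 6 years after 18 July 2005 — is 18 July 2011.
Because the defendant's absence from the jurisdiction ran from 9 August 2007 to 1 February 2008, the deadline is extended by 176 days to 10 January 2012.
The defendant's active military service from 7 November 2010 to 2 October 2011 tolled the period for 329 days, extending the deadline to 4 December 2012.
No stated provision tolls the period for the plaintiff's incapacity, so the interval from 28 February 2007 to 16 July 2007 has no effect on the deadline.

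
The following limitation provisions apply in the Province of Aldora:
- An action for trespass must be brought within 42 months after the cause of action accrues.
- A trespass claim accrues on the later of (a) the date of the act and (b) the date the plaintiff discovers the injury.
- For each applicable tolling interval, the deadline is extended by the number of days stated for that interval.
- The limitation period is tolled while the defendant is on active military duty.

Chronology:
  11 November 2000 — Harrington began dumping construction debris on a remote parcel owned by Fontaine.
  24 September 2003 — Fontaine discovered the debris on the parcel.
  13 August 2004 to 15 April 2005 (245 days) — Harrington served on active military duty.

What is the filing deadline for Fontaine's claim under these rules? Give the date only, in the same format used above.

24 November 2007

Because discovery on 24 September 2003 post-dates the 11 November 2000 act, accrual under the later-of rule falls on 24 September 2003.
Adding the 42 months base period to 24 September 2003 gives a deadline of 24 March 2007, before any tolling.
The defendant's active military service from 13 August 2004 to 15 April 2005 tolled the period for 245 days, extending the deadline to 24 November 2007.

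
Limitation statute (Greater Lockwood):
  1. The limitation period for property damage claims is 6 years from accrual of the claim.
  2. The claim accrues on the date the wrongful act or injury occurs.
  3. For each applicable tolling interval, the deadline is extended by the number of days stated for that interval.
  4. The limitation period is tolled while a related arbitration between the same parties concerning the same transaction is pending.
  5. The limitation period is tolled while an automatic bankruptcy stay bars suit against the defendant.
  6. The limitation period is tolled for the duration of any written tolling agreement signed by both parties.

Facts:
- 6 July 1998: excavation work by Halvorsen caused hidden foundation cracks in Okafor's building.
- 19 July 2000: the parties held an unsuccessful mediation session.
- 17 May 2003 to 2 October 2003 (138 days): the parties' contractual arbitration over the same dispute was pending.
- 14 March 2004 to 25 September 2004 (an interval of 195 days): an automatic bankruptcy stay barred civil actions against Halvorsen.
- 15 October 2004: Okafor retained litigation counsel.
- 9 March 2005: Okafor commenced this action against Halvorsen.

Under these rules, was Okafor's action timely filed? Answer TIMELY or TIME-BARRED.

TIMELY

The claim accrued on 6 July 1998, when the wrongful act occurred.
Adding the 6 years base period to 6 July 1998 gives a deadline of 6 July 2004, before any tolling.
Because the pending related arbitration ran from 17 May 2003 to 2 October 2003, the deadline is extended by 138 days to 21 November 2004.
The period was tolled for 195 days by the automatic bankruptcy stay (14 March 2004 to 25 September 2004), pushing the deadline to 4 June 2005.
The other events in the timeline have no effect on the limitation period under the stated rules.
Okafor filed on 9 March 2005, before the 4 June 2005 deadline, so the action is timely.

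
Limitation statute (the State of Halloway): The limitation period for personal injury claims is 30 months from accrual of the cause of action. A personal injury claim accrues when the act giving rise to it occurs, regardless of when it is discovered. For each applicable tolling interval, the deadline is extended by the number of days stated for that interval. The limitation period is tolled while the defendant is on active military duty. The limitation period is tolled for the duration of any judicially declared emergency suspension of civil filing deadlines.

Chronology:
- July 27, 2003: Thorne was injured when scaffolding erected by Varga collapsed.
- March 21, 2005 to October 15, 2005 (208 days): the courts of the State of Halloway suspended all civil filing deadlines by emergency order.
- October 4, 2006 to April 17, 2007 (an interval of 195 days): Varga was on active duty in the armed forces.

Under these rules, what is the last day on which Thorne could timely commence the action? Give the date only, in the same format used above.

August 23, 2006

The limitation period began to run on July 27, 2003.
Adding the 30 months base period to July 27, 2003 gives a deadline of January 27, 2006, before any tolling.
Because the emergency suspension of filing deadlines ran from March 21, 2005 to October 15, 2005, the deadline is extended by 208 days to August 23, 2006.
The defendant's active military service from October 4, 2006 to April 17, 2007 began after the period had already run on August 23, 2006, so it has no tolling effect.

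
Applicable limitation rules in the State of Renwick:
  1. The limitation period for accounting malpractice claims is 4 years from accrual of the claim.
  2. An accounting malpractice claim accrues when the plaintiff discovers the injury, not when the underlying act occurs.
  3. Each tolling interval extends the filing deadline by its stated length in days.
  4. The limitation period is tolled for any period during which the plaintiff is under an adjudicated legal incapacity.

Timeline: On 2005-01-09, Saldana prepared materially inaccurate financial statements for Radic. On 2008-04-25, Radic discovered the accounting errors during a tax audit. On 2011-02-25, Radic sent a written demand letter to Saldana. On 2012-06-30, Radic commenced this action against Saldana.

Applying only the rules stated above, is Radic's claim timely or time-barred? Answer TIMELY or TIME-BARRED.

TIME-BARRED

Accrual is tied to discovery, so the period began on 2008-04-25 rather than on 2005-01-09 when the act occurred.
Adding the 4 years base period to 2008-04-25 gives a deadline of 2012-04-25, before any tolling.
The other events in the timeline have no effect on the limitation period under the stated rules.
The 2012-06-30 filing falls after the 2012-04-25 deadline; the claim is time-barred.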